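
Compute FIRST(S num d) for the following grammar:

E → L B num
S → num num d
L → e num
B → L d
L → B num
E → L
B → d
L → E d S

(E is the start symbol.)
FIRST sets of the non-terminals involved (from the grammar, by fixed-point iteration):
  FIRST(S) = { 'num' }

To compute FIRST(S num d), process the symbols left to right:
Symbol S is a non-terminal. Add FIRST(S) \ {ε} = { 'num' }
S is not nullable (ε ∉ FIRST(S)), so stop here.
FIRST(S num d) = { 'num' }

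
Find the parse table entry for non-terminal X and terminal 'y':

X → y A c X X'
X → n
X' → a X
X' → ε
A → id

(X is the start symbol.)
X → y A c X X'

To find M[X, 'y'], we find productions for X where 'y' is in the predict set (PREDICT(N → α) = (FIRST(α) \ {ε}) ∪ (FOLLOW(N) if α ⇒* ε)).

X → y A c X X': PREDICT = { 'y' }
  'y' is in predict set, so this production goes in M[X, 'y']
X → n: PREDICT = { 'n' }

M[X, 'y'] = X → y A c X X'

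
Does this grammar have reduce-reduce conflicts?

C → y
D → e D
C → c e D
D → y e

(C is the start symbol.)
A reduce-reduce conflict occurs when an LR(0) state has two complete items [A → α .] and [B → β .] — both call for a reduction, and with no lookahead the parser cannot choose between them.

Augment with C' → C and build the canonical LR(0) collection (I0 = CLOSURE({[C' → . C]}), then GOTO on every symbol after a dot until no new states appear). It has 10 states:
  I0: { [C → . c e D], [C → . y], [C' → . C] }  — shift
  I1: { [C' → C .] }  — accept
  I2: { [C → c . e D] }  — shift
  I3: { [C → y .] }  — reduce
  I4: { [C → c e . D], [D → . e D], [D → . y e] }  — shift
  I5: { [C → c e D .] }  — reduce
  I6: { [D → . e D], [D → . y e], [D → e . D] }  — shift
  I7: { [D → y . e] }  — shift
  I8: { [D → y e .] }  — reduce
  I9: { [D → e D .] }  — reduce

No state contains more than one complete item.

Answer: No reduce-reduce conflicts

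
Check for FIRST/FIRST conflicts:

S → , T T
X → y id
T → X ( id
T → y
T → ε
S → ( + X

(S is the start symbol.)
FIRST sets of the non-terminals at (or reachable through a nullable prefix from) the front of some alternative:
  FIRST(X) = { 'y' }

Productions for S:
  S → , T T: FIRST = { ',' }
  S → ( + X: FIRST = { '(' }
Productions for T:
  T → X ( id: FIRST = { 'y' }
  T → y: FIRST = { 'y' }
  T → ε: FIRST = { ε }
X has only one production, so no FIRST/FIRST conflict is possible there.

Conflict for T: T → X ( id and T → y
  Overlap: { 'y' }

Answer: Yes. T → X '(' id / T → y on { 'y' }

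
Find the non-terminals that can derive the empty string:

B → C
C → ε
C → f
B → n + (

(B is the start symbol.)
A non-terminal is nullable if it can derive ε (the empty string): either it has an ε-production, or it has a production whose right-hand side consists entirely of nullable non-terminals.

ε-productions: C → ε
So C is immediately nullable.
B → C: every symbol on the right is nullable, so B is nullable too.
Every non-terminal is now nullable.
Nullable = { 'B', 'C' }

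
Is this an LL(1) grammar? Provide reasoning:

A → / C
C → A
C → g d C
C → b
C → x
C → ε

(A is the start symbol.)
Yes, the grammar is LL(1).

Relevant sets:
  FIRST(A) = { '/' }
  FOLLOW(C) = { $ }

For C:
  PREDICT(C → A) = { '/' }
  PREDICT(C → g d C) = { 'g' }
  PREDICT(C → b) = { 'b' }
  PREDICT(C → x) = { 'x' }
  PREDICT(C → ε) = { $ }
A has a single production, so nothing to check there.

All predict sets are disjoint. The grammar IS LL(1).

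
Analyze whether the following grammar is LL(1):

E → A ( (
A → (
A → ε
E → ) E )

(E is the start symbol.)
No. Predict set conflict for A: { '(' }

A grammar is LL(1) if for each non-terminal N with multiple productions, the predict sets of those productions are pairwise disjoint, where PREDICT(N → α) = (FIRST(α) \ {ε}) ∪ (FOLLOW(N) if α ⇒* ε).

Relevant sets:
  FIRST(A) = { '(', ε }
  FOLLOW(A) = { '(' }

For E:
  PREDICT(E → A '(' '(') = { '(' }
  PREDICT(E → ')' E ')') = { ')' }
For A:
  PREDICT(A → '(') = { '(' }
  PREDICT(A → ε) = { '(' }

Conflict found: Predict set conflict for A: { '(' }
The grammar is NOT LL(1).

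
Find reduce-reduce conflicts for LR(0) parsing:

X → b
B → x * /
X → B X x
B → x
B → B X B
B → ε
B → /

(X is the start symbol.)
Yes — I9: [B → .] vs [B → B X B .]; I10: [B → x .] vs [X → B X x .]

Augment with X' → X and build the canonical LR(0) collection (I0 = CLOSURE({[X' → . X]}), then GOTO on every symbol after a dot until no new states appear). It has 12 states:
  I0: { [B → . /], [B → . B X B], [B → . x * /], [B → . x], [B → .], [X → . B X x], [X → . b], [X' → . X] }  — shift, reduce
  I1: { [B → / .] }  — reduce
  I2: { [B → . /], [B → . B X B], [B → . x * /], [B → . x], [B → .], [B → B . X B], [X → . B X x], [X → . b], [X → B . X x] }  — shift, reduce
  I3: { [X' → X .] }  — accept
  I4: { [X → b .] }  — reduce
  I5: { [B → x . * /], [B → x .] }  — shift, reduce
  I6: { [B → x * . /] }  — shift
  I7: { [B → x * / .] }  — reduce
  I8: { [B → . /], [B → . B X B], [B → . x * /], [B → . x], [B → .], [B → B X . B], [X → B X . x] }  — shift, reduce
  I9: { [B → . /], [B → . B X B], [B → . x * /], [B → . x], [B → .], [B → B . X B], [B → B X B .], [X → . B X x], [X → . b] }  — shift, 2 reduces
  I10: { [B → x . * /], [B → x .], [X → B X x .] }  — shift, 2 reduces
  I11: { [B → . /], [B → . B X B], [B → . x * /], [B → . x], [B → .], [B → B X . B] }  — shift, reduce

I9 contains complete items [B → .], [B → B X B .] — reduce-reduce conflict.
I10 contains complete items [B → x .], [X → B X x .] — reduce-reduce conflict.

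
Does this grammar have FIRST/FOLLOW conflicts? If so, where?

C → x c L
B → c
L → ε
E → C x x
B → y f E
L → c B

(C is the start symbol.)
No FIRST/FOLLOW conflicts.

A FIRST/FOLLOW conflict occurs when a non-terminal N has a nullable alternative N → β (β ⇒* ε) and another alternative N → α with FIRST(α) ∩ FOLLOW(N) ≠ ∅: on such a lookahead the parser cannot decide between expanding α and letting N vanish via β.

Nullable non-terminals: L.

L: nullable alternative(s) L → ε; FOLLOW(L) = { $, 'x' }
  L → ε: FIRST \ {ε} = { } — this is the only nullable alternative, skip
  L → c B: FIRST \ {ε} = { 'c' } — disjoint from FOLLOW(L)

B, C, E have no nullable alternative, so no FIRST/FOLLOW check is needed there.

No FIRST/FOLLOW conflicts found.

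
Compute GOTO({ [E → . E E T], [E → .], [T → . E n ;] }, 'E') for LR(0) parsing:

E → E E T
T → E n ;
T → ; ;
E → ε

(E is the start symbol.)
GOTO(I, 'E') = CLOSURE({ [A → αX.β] : [A → α.Xβ] ∈ I, X = 'E' })

Items with dot before 'E', with the dot advanced:
  [E → . E E T] → [E → E . E T]
  [T → . E n ;] → [T → E . n ;]
Closure of the advanced items:
  [E → E . E T] has the dot before E: add [E → . E E T], [E → .]

GOTO = { [E → . E E T], [E → .], [E → E . E T], [T → E . n ;] }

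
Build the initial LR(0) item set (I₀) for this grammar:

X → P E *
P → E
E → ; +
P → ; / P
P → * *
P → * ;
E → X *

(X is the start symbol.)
{ [E → . ; +], [E → . X *], [P → . * *], [P → . * ;], [P → . ; / P], [P → . E], [X → . P E *], [X' → . X] }

First, augment the grammar with X' → X
I₀ = CLOSURE({ [X' → . X] }):
  [X' → . X] has the dot before X: add [X → . P E *]
  [X → . P E *] has the dot before P: add [P → . E], [P → . ; / P], [P → . * *], [P → . * ;]
  [P → . E] has the dot before E: add [E → . ; +], [E → . X *]
No further items can be added.

I₀ = { [E → . ; +], [E → . X *], [P → . * *], [P → . * ;], [P → . ; / P], [P → . E], [X → . P E *], [X' → . X] }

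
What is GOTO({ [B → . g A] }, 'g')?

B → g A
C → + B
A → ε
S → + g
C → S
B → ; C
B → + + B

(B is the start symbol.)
{ [A → .], [B → g . A] }

GOTO(I, 'g') = CLOSURE({ [A → αX.β] : [A → α.Xβ] ∈ I, X = 'g' })

Items with dot before 'g', with the dot advanced:
  [B → . g A] → [B → g . A]
Closure of the advanced items:
  [B → g . A] has the dot before A: add [A → .]

GOTO = { [A → .], [B → g . A] }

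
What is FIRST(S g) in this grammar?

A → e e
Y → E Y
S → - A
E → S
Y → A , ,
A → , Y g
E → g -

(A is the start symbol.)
FIRST sets of the non-terminals involved (from the grammar, by fixed-point iteration):
  FIRST(S) = { '-' }

To compute FIRST(S g), process the symbols left to right:
Symbol S is a non-terminal. Add FIRST(S) \ {ε} = { '-' }
S is not nullable (ε ∉ FIRST(S)), so stop here.
FIRST(S g) = { '-' }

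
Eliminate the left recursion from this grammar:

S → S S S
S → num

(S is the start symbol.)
S → num S'
S' → S S S'
S' → ε

S is directly left-recursive. The standard transformation for
  A → A α₁ | ... | A α_m | β₁ | ... | β_n
is
  A  → β₁ A' | ... | β_n A'
  A' → α₁ A' | ... | α_m A' | ε

S → num becomes S → num S'
S → S S S becomes S' → S S S'
Add S' → ε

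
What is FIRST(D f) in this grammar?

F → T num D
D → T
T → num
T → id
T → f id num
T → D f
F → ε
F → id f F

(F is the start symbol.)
{ 'f', 'id', 'num' }

FIRST sets of the non-terminals involved (from the grammar, by fixed-point iteration):
  FIRST(D) = { 'f', 'id', 'num' }

To compute FIRST(D f), process the symbols left to right:
Symbol D is a non-terminal. Add FIRST(D) \ {ε} = { 'f', 'id', 'num' }
D is not nullable (ε ∉ FIRST(D)), so stop here.
FIRST(D f) = { 'f', 'id', 'num' }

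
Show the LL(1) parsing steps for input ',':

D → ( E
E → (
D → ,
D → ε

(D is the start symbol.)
Stack is shown with the top on the left.

Stack  Input  Action
--------------------
D $    , $    output D → ,
, $    , $    match ','
$      $      accept

The string is accepted.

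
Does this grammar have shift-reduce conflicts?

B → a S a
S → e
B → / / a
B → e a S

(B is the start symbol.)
Augment with B' → B and build the canonical LR(0) collection (I0 = CLOSURE({[B' → . B]}), then GOTO on every symbol after a dot until no new states appear). It has 12 states:
  I0: { [B → . / / a], [B → . a S a], [B → . e a S], [B' → . B] }  — shift
  I1: { [B → / . / a] }  — shift
  I2: { [B' → B .] }  — accept
  I3: { [B → a . S a], [S → . e] }  — shift
  I4: { [B → e . a S] }  — shift
  I5: { [B → e a . S], [S → . e] }  — shift
  I6: { [B → e a S .] }  — reduce
  I7: { [S → e .] }  — reduce
  I8: { [B → a S . a] }  — shift
  I9: { [B → a S a .] }  — reduce
  I10: { [B → / / . a] }  — shift
  I11: { [B → / / a .] }  — reduce

No state contains both a complete item and a shift item.

Answer: No shift-reduce conflicts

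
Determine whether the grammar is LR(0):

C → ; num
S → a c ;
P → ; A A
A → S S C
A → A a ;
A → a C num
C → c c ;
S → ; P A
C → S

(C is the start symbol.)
No. Shift-reduce conflict between [S → ; P A .] and [A → A . a ;]

A grammar is LR(0) if no state in the canonical LR(0) collection has:
  - both a shift item (dot before a terminal) and a complete item (shift-reduce conflict), or
  - two or more complete items (reduce-reduce conflict; the accept item [C' → C .] counts as a complete item here).

Augment with C' → C and build the canonical LR(0) collection (I0 = CLOSURE({[C' → . C]}), then GOTO on every symbol after a dot until no new states appear). It has 28 states:
  I0: { [C → . ; num], [C → . S], [C → . c c ;], [C' → . C], [S → . ; P A], [S → . a c ;] }  — shift
  I1: { [C → ; . num], [P → . ; A A], [S → ; . P A] }  — shift
  I2: { [C' → C .] }  — accept
  I3: { [C → S .] }  — reduce
  I4: { [S → a . c ;] }  — shift
  I5: { [C → c . c ;] }  — shift
  I6: { [C → c c . ;] }  — shift
  I7: { [C → c c ; .] }  — reduce
  I8: { [S → a c . ;] }  — shift
  I9: { [S → a c ; .] }  — reduce
  I10: { [A → . A a ;], [A → . S S C], [A → . a C num], [P → ; . A A], [S → . ; P A], [S → . a c ;] }  — shift
  I11: { [A → . A a ;], [A → . S S C], [A → . a C num], [S → . ; P A], [S → . a c ;], [S → ; P . A] }  — shift
  I12: { [C → ; num .] }  — reduce
  I13: { [P → . ; A A], [S → ; . P A] }  — shift
  I14: { [A → A . a ;], [S → ; P A .] }  — shift, reduce
  I15: { [A → S . S C], [S → . ; P A], [S → . a c ;] }  — shift
  I16: { [A → a . C num], [C → . ; num], [C → . S], [C → . c c ;], [S → . ; P A], [S → . a c ;], [S → a . c ;] }  — shift
  I17: { [A → a C . num] }  — shift
  I18: { [C → c . c ;], [S → a c . ;] }  — shift
  I19: { [A → a C num .] }  — reduce
  I20: { [A → S S . C], [C → . ; num], [C → . S], [C → . c c ;], [S → . ; P A], [S → . a c ;] }  — shift
  I21: { [A → S S C .] }  — reduce
  I22: { [A → A a . ;] }  — shift
  I23: { [A → A a ; .] }  — reduce
  I24: { [A → . A a ;], [A → . S S C], [A → . a C num], [A → A . a ;], [P → ; A . A], [S → . ; P A], [S → . a c ;] }  — shift
  I25: { [A → A . a ;], [P → ; A A .] }  — shift, reduce
  I26: { [A → A a . ;], [A → a . C num], [C → . ; num], [C → . S], [C → . c c ;], [S → . ; P A], [S → . a c ;], [S → a . c ;] }  — shift
  I27: { [A → A a ; .], [C → ; . num], [P → . ; A A], [S → ; . P A] }  — shift, reduce

Conflict in state I14:
  Shift-reduce conflict between [S → ; P A .] and [A → A . a ;]
So the grammar is NOT LR(0).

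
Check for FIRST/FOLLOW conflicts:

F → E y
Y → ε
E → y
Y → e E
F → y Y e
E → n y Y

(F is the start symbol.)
Yes. Y → e E with FOLLOW(Y) on { 'e' }

A FIRST/FOLLOW conflict occurs when a non-terminal N has a nullable alternative N → β (β ⇒* ε) and another alternative N → α with FIRST(α) ∩ FOLLOW(N) ≠ ∅: on such a lookahead the parser cannot decide between expanding α and letting N vanish via β.

Nullable non-terminals: Y.

Y: nullable alternative(s) Y → ε; FOLLOW(Y) = { 'e', 'y' }
  Y → ε: FIRST \ {ε} = { } — this is the only nullable alternative, skip
  Y → e E: FIRST \ {ε} = { 'e' } — overlaps FOLLOW(Y) on { 'e' }: CONFLICT

E, F have no nullable alternative, so no FIRST/FOLLOW check is needed there.

So the grammar has 1 FIRST/FOLLOW conflict (marked CONFLICT above).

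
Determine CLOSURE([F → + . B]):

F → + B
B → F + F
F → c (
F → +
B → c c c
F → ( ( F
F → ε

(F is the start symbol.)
{ [B → . F + F], [B → . c c c], [F → + . B], [F → . ( ( F], [F → . + B], [F → . +], [F → . c (], [F → .] }

To compute CLOSURE, for each item [A → α.Bβ] where B is a non-terminal, add [B → .γ] for all productions B → γ; repeat for the newly added items until nothing changes.

Start with: [F → + . B]
  [F → + . B] has the dot before B: add [B → . F + F], [B → . c c c]
  [B → . F + F] has the dot before F: add [F → . + B], [F → . c (], [F → . +], [F → . ( ( F], [F → .]
No further items can be added.

CLOSURE = { [B → . F + F], [B → . c c c], [F → + . B], [F → . ( ( F], [F → . + B], [F → . +], [F → . c (], [F → .] }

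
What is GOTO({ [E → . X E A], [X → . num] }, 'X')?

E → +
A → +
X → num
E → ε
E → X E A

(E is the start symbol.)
GOTO(I, 'X') = CLOSURE({ [A → αX.β] : [A → α.Xβ] ∈ I, X = 'X' })

Items with dot before 'X', with the dot advanced:
  [E → . X E A] → [E → X . E A]
Closure of the advanced items:
  [E → X . E A] has the dot before E: add [E → . +], [E → .], [E → . X E A]
  [E → . X E A] has the dot before X: add [X → . num]

GOTO = { [E → . +], [E → . X E A], [E → .], [E → X . E A], [X → . num] }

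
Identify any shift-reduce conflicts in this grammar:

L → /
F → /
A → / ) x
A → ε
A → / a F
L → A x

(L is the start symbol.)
Yes — I0: [A → .] vs [A → . / ) x]; I1: [L → / .] vs [A → / . ) x]

A shift-reduce conflict occurs when an LR(0) state has both:
  - a complete (reduce) item [A → α .] (dot at the end), and
  - a shift item [B → β . c γ] (dot before a terminal).

Augment with L' → L and build the canonical LR(0) collection (I0 = CLOSURE({[L' → . L]}), then GOTO on every symbol after a dot until no new states appear). It has 10 states:
  I0: { [A → . / ) x], [A → . / a F], [A → .], [L → . /], [L → . A x], [L' → . L] }  — shift, reduce
  I1: { [A → / . ) x], [A → / . a F], [L → / .] }  — shift, reduce
  I2: { [L → A . x] }  — shift
  I3: { [L' → L .] }  — accept
  I4: { [L → A x .] }  — reduce
  I5: { [A → / ) . x] }  — shift
  I6: { [A → / a . F], [F → . /] }  — shift
  I7: { [F → / .] }  — reduce
  I8: { [A → / a F .] }  — reduce
  I9: { [A → / ) x .] }  — reduce

I0 contains reduce item [A → .] and shift items [A → . / ) x], [A → . / a F], [L → . /] — shift-reduce conflict.
I1 contains reduce item [L → / .] and shift items [A → / . ) x], [A → / . a F] — shift-reduce conflict.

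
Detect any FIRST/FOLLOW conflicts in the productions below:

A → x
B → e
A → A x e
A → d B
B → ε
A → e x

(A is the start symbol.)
Nullable non-terminals: B.

B: nullable alternative(s) B → ε; FOLLOW(B) = { $, 'x' }
  B → e: FIRST \ {ε} = { 'e' } — disjoint from FOLLOW(B)
  B → ε: FIRST \ {ε} = { } — this is the only nullable alternative, skip

A has no nullable alternative, so no FIRST/FOLLOW check is needed there.

No FIRST/FOLLOW conflicts found.

Answer: No FIRST/FOLLOW conflicts.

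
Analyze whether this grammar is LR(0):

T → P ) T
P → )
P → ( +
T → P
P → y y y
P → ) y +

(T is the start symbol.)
A grammar is LR(0) if no state in the canonical LR(0) collection has:
  - both a shift item (dot before a terminal) and a complete item (shift-reduce conflict), or
  - two or more complete items (reduce-reduce conflict; the accept item [T' → T .] counts as a complete item here).

Augment with T' → T and build the canonical LR(0) collection (I0 = CLOSURE({[T' → . T]}), then GOTO on every symbol after a dot until no new states appear). It has 13 states:
  I0: { [P → . ( +], [P → . ) y +], [P → . )], [P → . y y y], [T → . P ) T], [T → . P], [T' → . T] }  — shift
  I1: { [P → ( . +] }  — shift
  I2: { [P → ) . y +], [P → ) .] }  — shift, reduce
  I3: { [T → P . ) T], [T → P .] }  — shift, reduce
  I4: { [T' → T .] }  — accept
  I5: { [P → y . y y] }  — shift
  I6: { [P → y y . y] }  — shift
  I7: { [P → y y y .] }  — reduce
  I8: { [P → . ( +], [P → . ) y +], [P → . )], [P → . y y y], [T → . P ) T], [T → . P], [T → P ) . T] }  — shift
  I9: { [T → P ) T .] }  — reduce
  I10: { [P → ) y . +] }  — shift
  I11: { [P → ) y + .] }  — reduce
  I12: { [P → ( + .] }  — reduce

Conflict in state I2:
  Shift-reduce conflict between [P → ) .] and [P → ) . y +]
So the grammar is NOT LR(0).

Answer: No. Shift-reduce conflict between [P → ) .] and [P → ) . y +]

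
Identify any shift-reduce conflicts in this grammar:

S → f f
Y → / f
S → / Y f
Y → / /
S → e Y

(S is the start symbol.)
A shift-reduce conflict occurs when an LR(0) state has both:
  - a complete (reduce) item [A → α .] (dot at the end), and
  - a shift item [B → β . c γ] (dot before a terminal).

Augment with S' → S and build the canonical LR(0) collection (I0 = CLOSURE({[S' → . S]}), then GOTO on every symbol after a dot until no new states appear). It has 12 states:
  I0: { [S → . / Y f], [S → . e Y], [S → . f f], [S' → . S] }  — shift
  I1: { [S → / . Y f], [Y → . / /], [Y → . / f] }  — shift
  I2: { [S' → S .] }  — accept
  I3: { [S → e . Y], [Y → . / /], [Y → . / f] }  — shift
  I4: { [S → f . f] }  — shift
  I5: { [S → f f .] }  — reduce
  I6: { [Y → / . /], [Y → / . f] }  — shift
  I7: { [S → e Y .] }  — reduce
  I8: { [Y → / / .] }  — reduce
  I9: { [Y → / f .] }  — reduce
  I10: { [S → / Y . f] }  — shift
  I11: { [S → / Y f .] }  — reduce

No state contains both a complete item and a shift item.

Answer: No shift-reduce conflicts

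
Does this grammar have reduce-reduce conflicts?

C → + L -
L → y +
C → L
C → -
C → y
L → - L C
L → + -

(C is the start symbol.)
Augment with C' → C and build the canonical LR(0) collection (I0 = CLOSURE({[C' → . C]}), then GOTO on every symbol after a dot until no new states appear). It has 16 states:
  I0: { [C → . + L -], [C → . -], [C → . L], [C → . y], [C' → . C], [L → . + -], [L → . - L C], [L → . y +] }  — shift
  I1: { [C → + . L -], [L → + . -], [L → . + -], [L → . - L C], [L → . y +] }  — shift
  I2: { [C → - .], [L → - . L C], [L → . + -], [L → . - L C], [L → . y +] }  — shift, reduce
  I3: { [C' → C .] }  — accept
  I4: { [C → L .] }  — reduce
  I5: { [C → y .], [L → y . +] }  — shift, reduce
  I6: { [L → y + .] }  — reduce
  I7: { [L → + . -] }  — shift
  I8: { [L → - . L C], [L → . + -], [L → . - L C], [L → . y +] }  — shift
  I9: { [C → . + L -], [C → . -], [C → . L], [C → . y], [L → - L . C], [L → . + -], [L → . - L C], [L → . y +] }  — shift
  I10: { [L → y . +] }  — shift
  I11: { [L → - L C .] }  — reduce
  I12: { [L → + - .] }  — reduce
  I13: { [L → + - .], [L → - . L C], [L → . + -], [L → . - L C], [L → . y +] }  — shift, reduce
  I14: { [C → + L . -] }  — shift
  I15: { [C → + L - .] }  — reduce

No state contains more than one complete item.

Answer: No reduce-reduce conflicts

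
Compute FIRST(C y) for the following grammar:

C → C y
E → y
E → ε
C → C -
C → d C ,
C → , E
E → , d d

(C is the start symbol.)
FIRST sets of the non-terminals involved (from the grammar, by fixed-point iteration):
  FIRST(C) = { ',', 'd' }

To compute FIRST(C y), process the symbols left to right:
Symbol C is a non-terminal. Add FIRST(C) \ {ε} = { ',', 'd' }
C is not nullable (ε ∉ FIRST(C)), so stop here.
FIRST(C y) = { ',', 'd' }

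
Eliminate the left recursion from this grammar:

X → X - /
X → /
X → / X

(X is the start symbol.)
X is directly left-recursive. The standard transformation for
  A → A α₁ | ... | A α_m | β₁ | ... | β_n
is
  A  → β₁ A' | ... | β_n A'
  A' → α₁ A' | ... | α_m A' | ε

X → / becomes X → / X'
X → / X becomes X → / X X'
X → X - / becomes X' → - / X'
Add X' → ε

Resulting grammar:
X → / X'
X → / X X'
X' → - / X'
X' → ε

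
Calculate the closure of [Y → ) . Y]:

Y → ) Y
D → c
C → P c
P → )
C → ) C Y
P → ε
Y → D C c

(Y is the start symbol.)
{ [D → . c], [Y → ) . Y], [Y → . ) Y], [Y → . D C c] }

Start with: [Y → ) . Y]
  [Y → ) . Y] has the dot before Y: add [Y → . ) Y], [Y → . D C c]
  [Y → . D C c] has the dot before D: add [D → . c]
No further items can be added.

CLOSURE = { [D → . c], [Y → ) . Y], [Y → . ) Y], [Y → . D C c] }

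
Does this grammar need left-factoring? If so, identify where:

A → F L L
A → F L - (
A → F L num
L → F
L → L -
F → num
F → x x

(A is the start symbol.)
Left-factoring is needed when two productions for the same non-terminal
share a common prefix on the right-hand side.

Productions for A:
  A → F L L
  A → F L - (
  A → F L num
Productions for L:
  L → F
  L → L -
Productions for F:
  F → num
  F → x x

Found common prefix 'F L' in productions for A

Answer: Yes, A has productions with common prefix 'F L'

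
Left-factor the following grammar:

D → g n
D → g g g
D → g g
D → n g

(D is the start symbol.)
D → g D'
D' → n
D' → g D''
D'' → g
D'' → ε
D → n g

Left-factoring transforms A → αβ₁ | αβ₂ into A → αA' and A' → β₁ | β₂
(α is the longest common prefix among the alternatives). Repeat until
no nonterminal has two alternatives with a common prefix.

Round 1: D has alternatives sharing prefix 'g'. Introduce D': D → g D'
  Add: D' → n
  Add: D' → g g
  Add: D' → g

Round 2: D' has alternatives sharing prefix 'g'. Introduce D'': D' → g D''
  Add: D'' → g
  Add: D'' → ε

No remaining common prefixes — done.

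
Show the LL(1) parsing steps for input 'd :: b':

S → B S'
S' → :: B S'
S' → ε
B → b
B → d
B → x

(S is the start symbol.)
Stack is shown with the top on the left.

Stack      Input     Action
---------------------------
S $        d :: b $  output S → B S'
B S' $     d :: b $  output B → d
d S' $     d :: b $  match 'd'
S' $       :: b $    output S' → :: B S'
:: B S' $  :: b $    match '::'
B S' $     b $       output B → b
b S' $     b $       match 'b'
S' $       $         output S' → ε
$          $         accept

The string is accepted.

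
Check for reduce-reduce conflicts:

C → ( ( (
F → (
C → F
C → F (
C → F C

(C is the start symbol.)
Yes — I4: [C → F ( .] vs [F → ( .]

A reduce-reduce conflict occurs when an LR(0) state has two complete items [A → α .] and [B → β .] — both call for a reduction, and with no lookahead the parser cannot choose between them.

Augment with C' → C and build the canonical LR(0) collection (I0 = CLOSURE({[C' → . C]}), then GOTO on every symbol after a dot until no new states appear). It has 8 states:
  I0: { [C → . ( ( (], [C → . F (], [C → . F C], [C → . F], [C' → . C], [F → . (] }  — shift
  I1: { [C → ( . ( (], [F → ( .] }  — shift, reduce
  I2: { [C' → C .] }  — accept
  I3: { [C → . ( ( (], [C → . F (], [C → . F C], [C → . F], [C → F . (], [C → F . C], [C → F .], [F → . (] }  — shift, reduce
  I4: { [C → ( . ( (], [C → F ( .], [F → ( .] }  — shift, 2 reduces
  I5: { [C → F C .] }  — reduce
  I6: { [C → ( ( . (] }  — shift
  I7: { [C → ( ( ( .] }  — reduce

I4 contains complete items [C → F ( .], [F → ( .] — reduce-reduce conflict.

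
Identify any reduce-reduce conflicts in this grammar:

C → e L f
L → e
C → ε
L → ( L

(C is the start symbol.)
Augment with C' → C and build the canonical LR(0) collection (I0 = CLOSURE({[C' → . C]}), then GOTO on every symbol after a dot until no new states appear). It has 8 states:
  I0: { [C → . e L f], [C → .], [C' → . C] }  — shift, reduce
  I1: { [C' → C .] }  — accept
  I2: { [C → e . L f], [L → . ( L], [L → . e] }  — shift
  I3: { [L → ( . L], [L → . ( L], [L → . e] }  — shift
  I4: { [C → e L . f] }  — shift
  I5: { [L → e .] }  — reduce
  I6: { [C → e L f .] }  — reduce
  I7: { [L → ( L .] }  — reduce

No state contains more than one complete item.

Answer: No reduce-reduce conflicts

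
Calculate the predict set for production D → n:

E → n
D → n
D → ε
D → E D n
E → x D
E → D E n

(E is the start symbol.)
{ 'n' }

PREDICT(D → n) = (FIRST(RHS) \ {ε}) ∪ (FOLLOW(D) if ε ∈ FIRST(RHS), i.e. RHS ⇒* ε)
FIRST(n) = { 'n' }
ε ∉ FIRST(n), so FOLLOW(D) is not added.
PREDICT(D → n) = { 'n' }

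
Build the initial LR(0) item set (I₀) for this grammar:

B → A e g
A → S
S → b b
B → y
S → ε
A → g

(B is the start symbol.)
{ [A → . S], [A → . g], [B → . A e g], [B → . y], [B' → . B], [S → . b b], [S → .] }

First, augment the grammar with B' → B
I₀ = CLOSURE({ [B' → . B] }):
  [B' → . B] has the dot before B: add [B → . A e g], [B → . y]
  [B → . A e g] has the dot before A: add [A → . S], [A → . g]
  [A → . S] has the dot before S: add [S → . b b], [S → .]
No further items can be added.

I₀ = { [A → . S], [A → . g], [B → . A e g], [B → . y], [B' → . B], [S → . b b], [S → .] }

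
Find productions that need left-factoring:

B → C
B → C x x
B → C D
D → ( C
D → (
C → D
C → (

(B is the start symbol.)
Left-factoring is needed when two productions for the same non-terminal
share a common prefix on the right-hand side.

Productions for B:
  B → C
  B → C x x
  B → C D
Productions for D:
  D → ( C
  D → (
Productions for C:
  C → D
  C → (

Found common prefix 'C' in productions for B
Found common prefix '(' in productions for D

Answer: Yes, B has productions with common prefix 'C'; D has productions with common prefix '('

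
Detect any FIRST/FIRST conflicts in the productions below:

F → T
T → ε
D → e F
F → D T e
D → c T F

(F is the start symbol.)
No FIRST/FIRST conflicts.

A FIRST/FIRST conflict occurs when two productions N → α and N → β for the same non-terminal have FIRST(α) ∩ FIRST(β) ≠ ∅ (with ε ∈ FIRST of a nullable right-hand side, so two nullable alternatives also conflict).

FIRST sets of the non-terminals at (or reachable through a nullable prefix from) the front of some alternative:
  FIRST(T) = { ε }
  FIRST(D) = { 'c', 'e' }

Productions for F:
  F → T: FIRST = { ε }
  F → D T e: FIRST = { 'c', 'e' }
Productions for D:
  D → e F: FIRST = { 'e' }
  D → c T F: FIRST = { 'c' }
T has only one production, so no FIRST/FIRST conflict is possible there.

All alternatives of each non-terminal have pairwise disjoint FIRST sets.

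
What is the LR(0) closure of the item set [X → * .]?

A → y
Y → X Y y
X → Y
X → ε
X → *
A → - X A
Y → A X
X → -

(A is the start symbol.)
To compute CLOSURE, for each item [A → α.Bβ] where B is a non-terminal, add [B → .γ] for all productions B → γ; repeat for the newly added items until nothing changes.

Start with: [X → * .]
The dot is at the end, so nothing is added.

CLOSURE = { [X → * .] }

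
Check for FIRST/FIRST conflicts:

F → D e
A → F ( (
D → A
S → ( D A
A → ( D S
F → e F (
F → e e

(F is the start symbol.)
A FIRST/FIRST conflict occurs when two productions N → α and N → β for the same non-terminal have FIRST(α) ∩ FIRST(β) ≠ ∅ (with ε ∈ FIRST of a nullable right-hand side, so two nullable alternatives also conflict).

FIRST sets of the non-terminals at (or reachable through a nullable prefix from) the front of some alternative:
  FIRST(D) = { '(', 'e' }
  FIRST(F) = { '(', 'e' }

Productions for F:
  F → D e: FIRST = { '(', 'e' }
  F → e F (: FIRST = { 'e' }
  F → e e: FIRST = { 'e' }
Productions for A:
  A → F ( (: FIRST = { '(', 'e' }
  A → ( D S: FIRST = { '(' }
D, S have only one production, so no FIRST/FIRST conflict is possible there.

Conflict for F: F → D e and F → e F (
  Overlap: { 'e' }
Conflict for F: F → D e and F → e e
  Overlap: { 'e' }
Conflict for F: F → e F ( and F → e e
  Overlap: { 'e' }
Conflict for A: A → F ( ( and A → ( D S
  Overlap: { '(' }

Answer: Yes. F → D e / F → e F '(' on { 'e' }; F → D e / F → e e on { 'e' }; F → e F '(' / F → e e on { 'e' }; A → F '(' '(' / A → '(' D S on { '(' }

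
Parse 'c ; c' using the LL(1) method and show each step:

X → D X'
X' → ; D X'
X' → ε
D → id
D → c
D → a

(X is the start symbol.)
LL(1) parsing maintains a stack (initially the start symbol over $) and the input. At each step: if the stack top is a terminal, match it against the current input token; if it is a non-terminal N, replace it with the RHS of M[N, lookahead] (the unique production whose predict set contains the lookahead).

Stack is shown with the top on the left.

Stack     Input    Action
-------------------------
X $       c ; c $  output X → D X'
D X' $    c ; c $  output D → c
c X' $    c ; c $  match 'c'
X' $      ; c $    output X' → ; D X'
; D X' $  ; c $    match ';'
D X' $    c $      output D → c
c X' $    c $      match 'c'
X' $      $        output X' → ε
$         $        accept

The string is accepted.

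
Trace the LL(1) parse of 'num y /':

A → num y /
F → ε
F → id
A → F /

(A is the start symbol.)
Stack is shown with the top on the left.

Stack      Input      Action
----------------------------
A $        num y / $  output A → num y /
num y / $  num y / $  match 'num'
y / $      y / $      match 'y'
/ $        / $        match '/'
$          $          accept

The string is accepted.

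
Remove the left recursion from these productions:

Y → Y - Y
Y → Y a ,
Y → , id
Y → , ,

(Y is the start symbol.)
Y is directly left-recursive. The standard transformation for
  A → A α₁ | ... | A α_m | β₁ | ... | β_n
is
  A  → β₁ A' | ... | β_n A'
  A' → α₁ A' | ... | α_m A' | ε

Y → , id becomes Y → , id Y'
Y → , , becomes Y → , , Y'
Y → Y - Y becomes Y' → - Y Y'
Y → Y a , becomes Y' → a , Y'
Add Y' → ε

Resulting grammar:
Y → , id Y'
Y → , , Y'
Y' → - Y Y'
Y' → a , Y'
Y' → ε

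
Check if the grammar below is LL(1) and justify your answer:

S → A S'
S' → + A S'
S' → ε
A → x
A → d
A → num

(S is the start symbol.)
Relevant sets:
  FOLLOW(S') = { $ }

For S':
  PREDICT(S' → '+' A S') = { '+' }
  PREDICT(S' → ε) = { $ }
For A:
  PREDICT(A → x) = { 'x' }
  PREDICT(A → d) = { 'd' }
  PREDICT(A → num) = { 'num' }
S has a single production, so nothing to check there.

All predict sets are disjoint. The grammar IS LL(1).

Answer: Yes, the grammar is LL(1).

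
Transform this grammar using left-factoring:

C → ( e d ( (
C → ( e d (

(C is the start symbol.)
Left-factoring transforms A → αβ₁ | αβ₂ into A → αA' and A' → β₁ | β₂
(α is the longest common prefix among the alternatives). Repeat until
no nonterminal has two alternatives with a common prefix.

Round 1: C has alternatives sharing prefix '( e d ('. Introduce C': C → ( e d ( C'
  Add: C' → (
  Add: C' → ε

No remaining common prefixes — done.

Resulting grammar:
C → ( e d ( C'
C' → (
C' → ε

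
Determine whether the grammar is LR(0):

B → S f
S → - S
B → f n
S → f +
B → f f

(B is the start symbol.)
A grammar is LR(0) if no state in the canonical LR(0) collection has:
  - both a shift item (dot before a terminal) and a complete item (shift-reduce conflict), or
  - two or more complete items (reduce-reduce conflict; the accept item [B' → B .] counts as a complete item here).

Augment with B' → B and build the canonical LR(0) collection (I0 = CLOSURE({[B' → . B]}), then GOTO on every symbol after a dot until no new states appear). It has 11 states:
  I0: { [B → . S f], [B → . f f], [B → . f n], [B' → . B], [S → . - S], [S → . f +] }  — shift
  I1: { [S → - . S], [S → . - S], [S → . f +] }  — shift
  I2: { [B' → B .] }  — accept
  I3: { [B → S . f] }  — shift
  I4: { [B → f . f], [B → f . n], [S → f . +] }  — shift
  I5: { [S → f + .] }  — reduce
  I6: { [B → f f .] }  — reduce
  I7: { [B → f n .] }  — reduce
  I8: { [B → S f .] }  — reduce
  I9: { [S → - S .] }  — reduce
  I10: { [S → f . +] }  — shift

Every state is either a pure shift/goto state or contains exactly one complete item and nothing to shift — no conflicts. The grammar is LR(0).

Answer: Yes, the grammar is LR(0)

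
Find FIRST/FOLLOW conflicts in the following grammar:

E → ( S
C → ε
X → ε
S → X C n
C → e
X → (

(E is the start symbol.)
Nullable non-terminals: C, X.

C: nullable alternative(s) C → ε; FOLLOW(C) = { 'n' }
  C → ε: FIRST \ {ε} = { } — this is the only nullable alternative, skip
  C → e: FIRST \ {ε} = { 'e' } — disjoint from FOLLOW(C)

X: nullable alternative(s) X → ε; FOLLOW(X) = { 'e', 'n' }
  X → ε: FIRST \ {ε} = { } — this is the only nullable alternative, skip
  X → (: FIRST \ {ε} = { '(' } — disjoint from FOLLOW(X)

E, S have no nullable alternative, so no FIRST/FOLLOW check is needed there.

No FIRST/FOLLOW conflicts found.

Answer: No FIRST/FOLLOW conflicts.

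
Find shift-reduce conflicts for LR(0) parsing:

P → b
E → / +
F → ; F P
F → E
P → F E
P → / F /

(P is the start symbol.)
No shift-reduce conflicts

Augment with P' → P and build the canonical LR(0) collection (I0 = CLOSURE({[P' → . P]}), then GOTO on every symbol after a dot until no new states appear). It has 14 states:
  I0: { [E → . / +], [F → . ; F P], [F → . E], [P → . / F /], [P → . F E], [P → . b], [P' → . P] }  — shift
  I1: { [E → . / +], [E → / . +], [F → . ; F P], [F → . E], [P → / . F /] }  — shift
  I2: { [E → . / +], [F → . ; F P], [F → . E], [F → ; . F P] }  — shift
  I3: { [F → E .] }  — reduce
  I4: { [E → . / +], [P → F . E] }  — shift
  I5: { [P' → P .] }  — accept
  I6: { [P → b .] }  — reduce
  I7: { [E → / . +] }  — shift
  I8: { [P → F E .] }  — reduce
  I9: { [E → / + .] }  — reduce
  I10: { [E → . / +], [F → . ; F P], [F → . E], [F → ; F . P], [P → . / F /], [P → . F E], [P → . b] }  — shift
  I11: { [F → ; F P .] }  — reduce
  I12: { [P → / F . /] }  — shift
  I13: { [P → / F / .] }  — reduce

No state contains both a complete item and a shift item.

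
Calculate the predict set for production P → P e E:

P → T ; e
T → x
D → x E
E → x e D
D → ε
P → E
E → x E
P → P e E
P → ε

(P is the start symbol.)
{ 'e', 'x' }

PREDICT(P → P e E) = (FIRST(RHS) \ {ε}) ∪ (FOLLOW(P) if ε ∈ FIRST(RHS), i.e. RHS ⇒* ε)
FIRST(P) = { 'e', 'x', ε }
FIRST(P e E) = { 'e', 'x' }
ε ∉ FIRST(P e E), so FOLLOW(P) is not added.
PREDICT(P → P e E) = { 'e', 'x' }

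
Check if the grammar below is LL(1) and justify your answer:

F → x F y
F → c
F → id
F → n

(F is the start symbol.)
Yes, the grammar is LL(1).

For F:
  PREDICT(F → x F y) = { 'x' }
  PREDICT(F → c) = { 'c' }
  PREDICT(F → id) = { 'id' }
  PREDICT(F → n) = { 'n' }

All predict sets are disjoint. The grammar IS LL(1).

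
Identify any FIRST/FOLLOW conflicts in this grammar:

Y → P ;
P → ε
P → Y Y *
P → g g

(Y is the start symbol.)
A FIRST/FOLLOW conflict occurs when a non-terminal N has a nullable alternative N → β (β ⇒* ε) and another alternative N → α with FIRST(α) ∩ FOLLOW(N) ≠ ∅: on such a lookahead the parser cannot decide between expanding α and letting N vanish via β.

Nullable non-terminals: P.
FIRST sets used below: FIRST(Y) = { ';', 'g' }

P: nullable alternative(s) P → ε; FOLLOW(P) = { ';' }
  P → ε: FIRST \ {ε} = { } — this is the only nullable alternative, skip
  P → Y Y *: FIRST \ {ε} = { ';', 'g' } — overlaps FOLLOW(P) on { ';' }: CONFLICT
  P → g g: FIRST \ {ε} = { 'g' } — disjoint from FOLLOW(P)

Y has no nullable alternative, so no FIRST/FOLLOW check is needed there.

So the grammar has 1 FIRST/FOLLOW conflict (marked CONFLICT above).

Answer: Yes. P → Y Y '*' with FOLLOW(P) on { ';' }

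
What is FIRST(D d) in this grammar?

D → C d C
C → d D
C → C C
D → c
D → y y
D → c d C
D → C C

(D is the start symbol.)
{ 'c', 'd', 'y' }

FIRST sets of the non-terminals involved (from the grammar, by fixed-point iteration):
  FIRST(D) = { 'c', 'd', 'y' }

To compute FIRST(D d), process the symbols left to right:
Symbol D is a non-terminal. Add FIRST(D) \ {ε} = { 'c', 'd', 'y' }
D is not nullable (ε ∉ FIRST(D)), so stop here.
FIRST(D d) = { 'c', 'd', 'y' }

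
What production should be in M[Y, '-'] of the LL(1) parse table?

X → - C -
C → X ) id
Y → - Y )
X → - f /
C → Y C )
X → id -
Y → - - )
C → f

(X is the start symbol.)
Y → - Y ), Y → - - )

To find M[Y, '-'], we find productions for Y where '-' is in the predict set (PREDICT(N → α) = (FIRST(α) \ {ε}) ∪ (FOLLOW(N) if α ⇒* ε)).

Y → - Y ): PREDICT = { '-' }
  '-' is in predict set, so this production goes in M[Y, '-']
Y → - - ): PREDICT = { '-' }
  '-' is in predict set, so this production goes in M[Y, '-']

M[Y, '-'] = Y → - Y ), Y → - - )  (a multiply-defined cell — the grammar is not LL(1))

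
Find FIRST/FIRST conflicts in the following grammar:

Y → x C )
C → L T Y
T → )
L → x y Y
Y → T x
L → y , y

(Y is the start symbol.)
No FIRST/FIRST conflicts.

FIRST sets of the non-terminals at (or reachable through a nullable prefix from) the front of some alternative:
  FIRST(T) = { ')' }

Productions for Y:
  Y → x C ): FIRST = { 'x' }
  Y → T x: FIRST = { ')' }
Productions for L:
  L → x y Y: FIRST = { 'x' }
  L → y , y: FIRST = { 'y' }
C, T have only one production, so no FIRST/FIRST conflict is possible there.

All alternatives of each non-terminal have pairwise disjoint FIRST sets.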